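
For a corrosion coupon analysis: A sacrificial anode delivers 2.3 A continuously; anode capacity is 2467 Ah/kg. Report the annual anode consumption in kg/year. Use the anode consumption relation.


Annual consumption = current * hours per year / capacity
Rate = 2.3 * 8760 / 2467 = 8.2 kg/year

8.2 kg/year


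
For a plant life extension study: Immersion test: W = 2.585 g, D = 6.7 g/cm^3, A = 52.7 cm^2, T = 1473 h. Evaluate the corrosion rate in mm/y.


Apply the mm/y weight-loss relation: CR = 87600 * W / (D * A * T)
Numerator: 87600 * 2.585 = 226446.0
Denominator: 6.7 * 52.7 * 1473 = 520101.57
CR = 226446.0 / 520101.57 = 0.43539 mm/y

0.43539 mm/y


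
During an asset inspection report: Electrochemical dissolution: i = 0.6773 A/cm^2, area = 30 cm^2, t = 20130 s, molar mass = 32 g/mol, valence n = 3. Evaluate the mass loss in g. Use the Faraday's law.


Apply Faraday's law: m = i*A*t*M / (n*F)
Total charge passed Q = i*A*t = 0.6773*30*20130 = 409021.47 C
m = Q*M/(n*F) = 409021.47*32/(3*96485) = 45.2184 g

45.2184 g


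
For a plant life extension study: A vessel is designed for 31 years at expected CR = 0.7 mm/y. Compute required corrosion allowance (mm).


Corrosion allowance = CR × design life
CA = 0.7 * 31 = 21.7 mm

21.7 mm


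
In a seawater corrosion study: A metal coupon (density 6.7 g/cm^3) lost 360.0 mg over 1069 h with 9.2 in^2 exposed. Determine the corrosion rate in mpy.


Apply the mpy weight-loss relation: CR = 534 * W / (D * A * T)
Numerator: 534 * 360.0 = 192240.0
Denominator: 6.7 * 9.2 * 1069 = 65893.16
CR = 192240.0 / 65893.16 = 2.917 mpy

2.917 mpy


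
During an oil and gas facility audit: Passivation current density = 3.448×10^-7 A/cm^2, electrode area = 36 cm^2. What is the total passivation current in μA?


I = i_pass * A, then convert A → μA (×10^6)
I = 3.448×10^-7 * 36 * 10^6 = 12.41 μA

12.41 μA


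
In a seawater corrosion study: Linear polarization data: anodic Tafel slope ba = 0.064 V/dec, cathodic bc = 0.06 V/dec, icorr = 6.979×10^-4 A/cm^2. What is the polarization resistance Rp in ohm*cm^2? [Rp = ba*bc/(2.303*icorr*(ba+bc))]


Apply the Stern-Geary equation: Rp = ba*bc / (2.303*icorr*(ba+bc))
ba*bc = 0.064*0.06 = 0.00384
ba+bc = 0.124; 2.303*icorr*(ba+bc) = 2.303*6.979×10^-4*0.124 = 1.993007×10^-4
Rp = 0.00384 / 1.993007×10^-4 = 19.3 ohm*cm^2

19.3 ohm*cm^2


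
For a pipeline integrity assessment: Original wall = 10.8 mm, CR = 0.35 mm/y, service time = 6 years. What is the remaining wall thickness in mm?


Remaining wall = original − CR × time
t = 10.8 − 0.35*6 = 10.8 − 2.1 = 8.7 mm

8.7 mm


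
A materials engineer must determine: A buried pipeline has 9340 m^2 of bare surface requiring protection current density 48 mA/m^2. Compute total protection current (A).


I = area * current density, then convert mA → A (÷1000)
I = 9340 * 48 / 1000 = 448.32 A

448.32 A


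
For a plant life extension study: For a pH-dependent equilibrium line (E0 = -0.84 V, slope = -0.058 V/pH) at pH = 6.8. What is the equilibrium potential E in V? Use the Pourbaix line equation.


Apply the Pourbaix line equation: E = E0 + slope*pH
E = -0.84 + (-0.058)*6.8 = -0.84 + (-0.3944) = -1.2344 V
Rounded to 4 decimal places: E = -1.2344 V

-1.2344 V


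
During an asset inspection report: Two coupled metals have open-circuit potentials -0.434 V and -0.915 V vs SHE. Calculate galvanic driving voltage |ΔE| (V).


Driving voltage is the absolute potential difference.
|ΔE| = |-0.434 − (-0.915)| = 0.481 V

0.481 V


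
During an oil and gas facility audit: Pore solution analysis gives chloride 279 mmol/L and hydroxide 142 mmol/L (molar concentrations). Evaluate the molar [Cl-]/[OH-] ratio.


Threshold parameter = [Cl-] / [OH-] (molar basis; both in mmol/L, so units cancel)
Ratio = 279 / 142 = 1.96

1.96


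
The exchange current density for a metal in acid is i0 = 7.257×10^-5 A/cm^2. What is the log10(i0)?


i0 = 7.257×10^-5 A/cm^2
log10(i0) = -4.139

-4.139


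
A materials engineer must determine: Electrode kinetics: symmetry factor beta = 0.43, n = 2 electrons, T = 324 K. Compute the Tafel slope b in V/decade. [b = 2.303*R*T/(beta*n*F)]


Apply the Tafel slope relation: b = 2.303*R*T/(beta*n*F)
Numerator: 2.303 * 8.314 * 324 = 6203.67
Denominator: 0.43 * 2 * 96485 = 82977.1
b = 6203.67 / 82977.1 = 0.075 V/decade

0.075 V/decade


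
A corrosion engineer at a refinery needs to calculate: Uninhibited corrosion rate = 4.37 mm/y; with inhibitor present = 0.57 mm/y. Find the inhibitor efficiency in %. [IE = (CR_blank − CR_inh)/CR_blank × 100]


Apply the inhibitor-efficiency definition: IE = (CR_blank − CR_inh)/CR_blank × 100
IE = (4.37 − 0.57) / 4.37 × 100
IE = 3.8 / 4.37 × 100 = 87.0 %

87.0 %


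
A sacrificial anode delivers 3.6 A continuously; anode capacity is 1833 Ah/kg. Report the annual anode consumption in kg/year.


Annual consumption = current * hours per year / capacity
Rate = 3.6 * 8760 / 1833 = 17.2 kg/year

17.2 kg/year


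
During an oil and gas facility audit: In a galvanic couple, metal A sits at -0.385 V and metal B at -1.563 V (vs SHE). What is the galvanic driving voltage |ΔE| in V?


Driving voltage is the absolute potential difference.
|ΔE| = |-0.385 − (-1.563)| = 1.178 V

1.178 V


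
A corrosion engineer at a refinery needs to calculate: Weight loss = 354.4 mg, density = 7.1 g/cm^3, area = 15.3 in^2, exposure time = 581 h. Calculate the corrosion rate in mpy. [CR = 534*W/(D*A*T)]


Apply the mpy weight-loss relation: CR = 534 * W / (D * A * T)
Numerator: 534 * 354.4 = 189249.6
Denominator: 7.1 * 15.3 * 581 = 63114.03
CR = 189249.6 / 63114.03 = 2.999 mpy

2.999 mpy


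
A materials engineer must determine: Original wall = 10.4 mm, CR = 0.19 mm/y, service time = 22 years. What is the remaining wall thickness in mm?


Remaining wall = original − CR × time
t = 10.4 − 0.19*22 = 10.4 − 4.18 = 6.22 mm

6.22 mm


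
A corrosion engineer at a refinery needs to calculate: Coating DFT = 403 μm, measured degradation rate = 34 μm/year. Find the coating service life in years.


Service life = thickness / degradation rate
Life = 403 / 34 = 11.9 years

11.9 years


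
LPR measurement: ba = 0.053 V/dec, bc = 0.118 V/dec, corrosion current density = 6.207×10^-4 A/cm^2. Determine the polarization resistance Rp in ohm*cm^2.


Apply the Stern-Geary equation: Rp = ba*bc / (2.303*icorr*(ba+bc))
ba*bc = 0.053*0.118 = 0.006254
ba+bc = 0.171; 2.303*icorr*(ba+bc) = 2.303*6.207×10^-4*0.171 = 2.4443973×10^-4
Rp = 0.006254 / 2.4443973×10^-4 = 25.59 ohm*cm^2

25.59 ohm*cm^2


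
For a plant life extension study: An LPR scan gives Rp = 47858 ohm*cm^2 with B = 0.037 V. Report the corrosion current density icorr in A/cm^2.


Apply the Stern-Geary relation: icorr = B / Rp
icorr = 0.037 / 47858 = 7.731×10^-7 A/cm^2

7.731×10^-7 A/cm^2


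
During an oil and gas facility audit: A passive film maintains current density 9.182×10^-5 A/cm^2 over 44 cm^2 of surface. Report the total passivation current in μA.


I = i_pass * A, then convert A → μA (×10^6)
I = 9.182×10^-5 * 44 * 10^6 = 4040.08 μA

4040.08 μA


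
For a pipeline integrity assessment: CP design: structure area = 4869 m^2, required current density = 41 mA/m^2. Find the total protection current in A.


I = area * current density, then convert mA → A (÷1000)
I = 4869 * 41 / 1000 = 199.63 A

199.63 A


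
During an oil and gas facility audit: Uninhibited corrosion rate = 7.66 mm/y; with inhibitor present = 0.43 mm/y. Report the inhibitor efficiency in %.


Apply the inhibitor-efficiency definition: IE = (CR_blank − CR_inh)/CR_blank × 100
IE = (7.66 − 0.43) / 7.66 × 100
IE = 7.23 / 7.66 × 100 = 94.4 %

94.4 %


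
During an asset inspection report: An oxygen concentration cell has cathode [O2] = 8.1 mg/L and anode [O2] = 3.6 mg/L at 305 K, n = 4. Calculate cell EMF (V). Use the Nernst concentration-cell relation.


Apply the Nernst concentration-cell relation: E = (RT/nF)*ln(C_cathode/C_anode)
RT/nF = 8.314*305/(4*96485) = 0.00657037 V
ln(8.1/3.6) = 0.81093
E = 0.00657037 * 0.81093 = 0.00533 V

0.00533 V


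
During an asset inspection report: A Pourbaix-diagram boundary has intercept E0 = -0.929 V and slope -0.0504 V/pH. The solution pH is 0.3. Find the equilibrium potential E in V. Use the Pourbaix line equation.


Apply the Pourbaix line equation: E = E0 + slope*pH
E = -0.929 + (-0.0504)*0.3 = -0.929 + (-0.01512) = -0.94412 V
Rounded to 4 decimal places: E = -0.9441 V

-0.9441 V


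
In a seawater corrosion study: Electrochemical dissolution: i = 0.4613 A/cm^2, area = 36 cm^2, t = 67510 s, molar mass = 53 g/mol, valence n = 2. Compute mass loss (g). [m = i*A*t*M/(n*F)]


Apply Faraday's law: m = i*A*t*M / (n*F)
Total charge passed Q = i*A*t = 0.4613*36*67510 = 1121125.068 C
m = Q*M/(n*F) = 1121125.068*53/(2*96485) = 307.92159 g

307.92159 g


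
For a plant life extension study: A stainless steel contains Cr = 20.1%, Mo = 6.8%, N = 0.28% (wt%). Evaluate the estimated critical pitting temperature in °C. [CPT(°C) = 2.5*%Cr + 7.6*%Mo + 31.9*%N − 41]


Apply the ASTM G48 empirical CPT estimate: CPT(°C) = 2.5*%Cr + 7.6*%Mo + 31.9*%N − 41
2.5*20.1 = 50.25; 7.6*6.8 = 51.68; 31.9*0.28 = 8.932
CPT = 50.25 + 51.68 + 8.932 − 41 = 69.862 °C
Rounded to 0.1 °C: CPT ≈ 69.9 °C

69.9 °C


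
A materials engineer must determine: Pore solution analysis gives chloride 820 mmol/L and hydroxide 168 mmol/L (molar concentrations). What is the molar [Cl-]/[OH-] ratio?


Threshold parameter = [Cl-] / [OH-] (molar basis; both in mmol/L, so units cancel)
Ratio = 820 / 168 = 4.88

4.88


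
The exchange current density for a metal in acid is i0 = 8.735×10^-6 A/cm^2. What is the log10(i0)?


i0 = 8.735×10^-6 A/cm^2
log10(i0) = -5.059

-5.059


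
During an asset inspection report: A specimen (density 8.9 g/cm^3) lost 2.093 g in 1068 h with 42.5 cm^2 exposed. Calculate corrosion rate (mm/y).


Apply the mm/y weight-loss relation: CR = 87600 * W / (D * A * T)
Numerator: 87600 * 2.093 = 183346.8
Denominator: 8.9 * 42.5 * 1068 = 403971.0
CR = 183346.8 / 403971.0 = 0.453861 mm/y

0.453861 mm/y


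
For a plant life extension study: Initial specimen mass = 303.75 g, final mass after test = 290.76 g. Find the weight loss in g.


Weight loss = initial − final
WL = 303.75 − 290.76 = 12.99 g

12.99 g


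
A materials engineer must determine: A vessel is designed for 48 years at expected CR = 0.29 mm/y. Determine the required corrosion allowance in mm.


Corrosion allowance = CR × design life
CA = 0.29 * 48 = 13.92 mm

13.92 mm


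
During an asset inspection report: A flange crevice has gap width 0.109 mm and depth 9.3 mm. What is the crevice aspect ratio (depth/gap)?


Aspect ratio = depth / gap
Ratio = 9.3 / 0.109 = 85.3

85.3


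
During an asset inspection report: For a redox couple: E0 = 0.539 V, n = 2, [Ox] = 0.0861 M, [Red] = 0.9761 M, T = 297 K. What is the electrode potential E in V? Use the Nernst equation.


Apply the Nernst equation: E = E0 + (RT/nF)*ln([Ox]/[Red])
Step 1: RT/nF = 8.314*297/(2*96485) = 0.01279607 V
Step 2: [Ox]/[Red] = 0.0861/0.9761 = 0.088208
Step 3: ln(0.088208) = -2.428058
Step 4: correction = 0.01279607 * -2.428058 = -0.0311 V
E = 0.539 + -0.0311 = 0.5079 V

0.5079 V


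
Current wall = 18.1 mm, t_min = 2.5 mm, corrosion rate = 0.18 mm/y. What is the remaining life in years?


Apply the remaining-life relation: RL = (t_current − t_min) / CR
RL = (18.1 − 2.5) / 0.18 = 15.6 / 0.18 = 86.7 years

86.7 years


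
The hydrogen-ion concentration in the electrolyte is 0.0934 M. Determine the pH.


pH = −log10[H+]
pH = −log10(0.0934) = 1.03

1.03


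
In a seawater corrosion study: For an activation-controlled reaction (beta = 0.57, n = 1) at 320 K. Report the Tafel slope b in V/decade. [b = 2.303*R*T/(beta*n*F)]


Apply the Tafel slope relation: b = 2.303*R*T/(beta*n*F)
Numerator: 2.303 * 8.314 * 320 = 6127.09
Denominator: 0.57 * 1 * 96485 = 54996.45
b = 6127.09 / 54996.45 = 0.1114 V/decade

0.1114 V/decade


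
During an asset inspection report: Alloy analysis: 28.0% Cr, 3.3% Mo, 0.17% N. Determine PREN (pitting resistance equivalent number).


Apply the PREN formula: PREN = Cr + 3.3*Mo + 16*N
PREN = 28.0 + 3.3*3.3 + 16*0.17
PREN = 28.0 + 10.89 + 2.72 = 41.61

41.61


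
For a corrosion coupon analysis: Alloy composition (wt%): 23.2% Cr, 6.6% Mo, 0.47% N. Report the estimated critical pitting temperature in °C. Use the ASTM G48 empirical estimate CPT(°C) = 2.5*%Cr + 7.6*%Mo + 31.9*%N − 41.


Apply the ASTM G48 empirical CPT estimate: CPT(°C) = 2.5*%Cr + 7.6*%Mo + 31.9*%N − 41
2.5*23.2 = 58; 7.6*6.6 = 50.16; 31.9*0.47 = 14.993
CPT = 58 + 50.16 + 14.993 − 41 = 82.153 °C
Rounded to 0.1 °C: CPT ≈ 82.2 °C

82.2 °C


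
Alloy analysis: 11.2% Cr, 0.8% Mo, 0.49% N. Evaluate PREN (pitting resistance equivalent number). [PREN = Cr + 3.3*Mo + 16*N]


Apply the PREN formula: PREN = Cr + 3.3*Mo + 16*N
PREN = 11.2 + 3.3*0.8 + 16*0.49
PREN = 11.2 + 2.64 + 7.84 = 21.68

21.68


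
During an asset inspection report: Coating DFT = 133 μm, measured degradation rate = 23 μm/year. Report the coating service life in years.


Service life = thickness / degradation rate
Life = 133 / 23 = 5.8 years

5.8 years


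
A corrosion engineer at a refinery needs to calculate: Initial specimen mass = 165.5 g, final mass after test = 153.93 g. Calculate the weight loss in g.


Weight loss = initial − final
WL = 165.5 − 153.93 = 11.57 g

11.57 g


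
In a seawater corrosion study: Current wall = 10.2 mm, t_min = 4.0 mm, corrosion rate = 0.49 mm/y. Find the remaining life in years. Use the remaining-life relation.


Apply the remaining-life relation: RL = (t_current − t_min) / CR
RL = (10.2 − 4.0) / 0.49 = 6.2 / 0.49 = 12.7 years

12.7 years


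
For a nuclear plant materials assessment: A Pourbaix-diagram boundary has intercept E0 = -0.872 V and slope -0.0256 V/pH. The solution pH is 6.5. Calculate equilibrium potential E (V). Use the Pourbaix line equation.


Apply the Pourbaix line equation: E = E0 + slope*pH
E = -0.872 + (-0.0256)*6.5 = -0.872 + (-0.1664) = -1.0384 V
Rounded to 4 decimal places: E = -1.0384 V

-1.0384 V


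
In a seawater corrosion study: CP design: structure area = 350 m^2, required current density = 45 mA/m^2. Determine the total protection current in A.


I = area * current density, then convert mA → A (÷1000)
I = 350 * 45 / 1000 = 15.75 A

15.75 A


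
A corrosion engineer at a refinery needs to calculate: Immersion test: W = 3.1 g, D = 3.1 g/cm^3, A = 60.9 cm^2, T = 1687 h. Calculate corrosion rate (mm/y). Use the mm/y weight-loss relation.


Apply the mm/y weight-loss relation: CR = 87600 * W / (D * A * T)
Numerator: 87600 * 3.1 = 271560.0
Denominator: 3.1 * 60.9 * 1687 = 318488.73
CR = 271560.0 / 318488.73 = 0.852652 mm/y

0.852652 mm/y


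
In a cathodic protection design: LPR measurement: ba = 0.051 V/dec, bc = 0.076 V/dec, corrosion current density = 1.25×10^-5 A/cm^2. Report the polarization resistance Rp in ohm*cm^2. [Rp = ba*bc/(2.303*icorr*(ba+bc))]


Apply the Stern-Geary equation: Rp = ba*bc / (2.303*icorr*(ba+bc))
ba*bc = 0.051*0.076 = 0.003876
ba+bc = 0.127; 2.303*icorr*(ba+bc) = 2.303*1.25×10^-5*0.127 = 3.6560125×10^-6
Rp = 0.003876 / 3.6560125×10^-6 = 1060.17 ohm*cm^2

1060.17 ohm*cm^2


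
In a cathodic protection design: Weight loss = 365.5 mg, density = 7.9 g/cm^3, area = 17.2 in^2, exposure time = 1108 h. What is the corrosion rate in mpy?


Apply the mpy weight-loss relation: CR = 534 * W / (D * A * T)
Numerator: 534 * 365.5 = 195177.0
Denominator: 7.9 * 17.2 * 1108 = 150555.04
CR = 195177.0 / 150555.04 = 1.29638 mpy

1.29638 mpy


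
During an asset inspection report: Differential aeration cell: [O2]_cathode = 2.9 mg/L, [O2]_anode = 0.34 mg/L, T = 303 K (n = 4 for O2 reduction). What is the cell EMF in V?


Apply the Nernst concentration-cell relation: E = (RT/nF)*ln(C_cathode/C_anode)
RT/nF = 8.314*303/(4*96485) = 0.00652729 V
ln(2.9/0.34) = 2.14352
E = 0.00652729 * 2.14352 = 0.01399 V

0.01399 V


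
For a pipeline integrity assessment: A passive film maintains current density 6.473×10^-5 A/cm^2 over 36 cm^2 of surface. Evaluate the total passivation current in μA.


I = i_pass * A, then convert A → μA (×10^6)
I = 6.473×10^-5 * 36 * 10^6 = 2330.28 μA

2330.28 μA


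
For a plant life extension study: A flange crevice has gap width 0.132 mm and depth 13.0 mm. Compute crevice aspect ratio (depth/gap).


Aspect ratio = depth / gap
Ratio = 13.0 / 0.132 = 98.5

98.5


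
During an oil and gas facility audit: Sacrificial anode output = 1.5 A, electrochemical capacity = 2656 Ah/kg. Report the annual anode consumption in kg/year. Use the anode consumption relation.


Annual consumption = current * hours per year / capacity
Rate = 1.5 * 8760 / 2656 = 4.9 kg/year

4.9 kg/year


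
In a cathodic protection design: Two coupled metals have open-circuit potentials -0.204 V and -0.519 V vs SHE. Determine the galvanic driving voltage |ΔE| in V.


Driving voltage is the absolute potential difference.
|ΔE| = |-0.204 − (-0.519)| = 0.315 V

0.315 V


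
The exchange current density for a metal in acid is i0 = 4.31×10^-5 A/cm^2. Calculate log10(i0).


i0 = 4.31×10^-5 A/cm^2
log10(i0) = -4.366

-4.366


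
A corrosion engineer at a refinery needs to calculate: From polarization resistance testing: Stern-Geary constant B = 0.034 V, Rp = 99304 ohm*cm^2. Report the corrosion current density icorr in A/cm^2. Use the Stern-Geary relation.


Apply the Stern-Geary relation: icorr = B / Rp
icorr = 0.034 / 99304 = 3.424×10^-7 A/cm^2

3.424×10^-7 A/cm^2


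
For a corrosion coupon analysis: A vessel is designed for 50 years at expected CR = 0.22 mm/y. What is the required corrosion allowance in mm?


Corrosion allowance = CR × design life
CA = 0.22 * 50 = 11.0 mm

11.0 mm


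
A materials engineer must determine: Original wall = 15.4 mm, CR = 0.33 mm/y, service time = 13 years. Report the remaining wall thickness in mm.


Remaining wall = original − CR × time
t = 15.4 − 0.33*13 = 15.4 − 4.29 = 11.11 mm

11.11 mm


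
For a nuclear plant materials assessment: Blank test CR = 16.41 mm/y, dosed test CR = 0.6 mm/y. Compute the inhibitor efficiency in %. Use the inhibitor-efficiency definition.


Apply the inhibitor-efficiency definition: IE = (CR_blank − CR_inh)/CR_blank × 100
IE = (16.41 − 0.6) / 16.41 × 100
IE = 15.81 / 16.41 × 100 = 96.3 %

96.3 %


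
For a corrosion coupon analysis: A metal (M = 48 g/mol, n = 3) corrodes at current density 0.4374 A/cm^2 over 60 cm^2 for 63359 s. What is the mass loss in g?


Apply Faraday's law: m = i*A*t*M / (n*F)
Total charge passed Q = i*A*t = 0.4374*60*63359 = 1662793.596 C
m = Q*M/(n*F) = 1662793.596*48/(3*96485) = 275.73921 g

275.73921 g


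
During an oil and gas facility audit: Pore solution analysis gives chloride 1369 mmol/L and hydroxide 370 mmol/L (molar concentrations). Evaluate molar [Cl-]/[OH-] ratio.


Threshold parameter = [Cl-] / [OH-] (molar basis; both in mmol/L, so units cancel)
Ratio = 1369 / 370 = 3.7

3.7


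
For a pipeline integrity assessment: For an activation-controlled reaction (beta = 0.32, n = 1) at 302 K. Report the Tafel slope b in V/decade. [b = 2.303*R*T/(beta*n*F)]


Apply the Tafel slope relation: b = 2.303*R*T/(beta*n*F)
Numerator: 2.303 * 8.314 * 302 = 5782.44
Denominator: 0.32 * 1 * 96485 = 30875.2
b = 5782.44 / 30875.2 = 0.187 V/decade

0.187 V/decade


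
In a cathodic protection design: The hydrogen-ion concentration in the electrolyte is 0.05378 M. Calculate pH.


pH = −log10[H+]
pH = −log10(0.05378) = 1.27

1.27


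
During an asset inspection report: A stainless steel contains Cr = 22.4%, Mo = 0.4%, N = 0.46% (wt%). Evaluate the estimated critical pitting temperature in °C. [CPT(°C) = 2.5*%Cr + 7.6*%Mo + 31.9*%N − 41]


Apply the ASTM G48 empirical CPT estimate: CPT(°C) = 2.5*%Cr + 7.6*%Mo + 31.9*%N − 41
2.5*22.4 = 56; 7.6*0.4 = 3.04; 31.9*0.46 = 14.674
CPT = 56 + 3.04 + 14.674 − 41 = 32.714 °C
Rounded to 0.1 °C: CPT ≈ 32.7 °C

32.7 °C


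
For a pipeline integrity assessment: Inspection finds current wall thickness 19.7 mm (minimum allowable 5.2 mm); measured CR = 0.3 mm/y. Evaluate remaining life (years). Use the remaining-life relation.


Apply the remaining-life relation: RL = (t_current − t_min) / CR
RL = (19.7 − 5.2) / 0.3 = 14.5 / 0.3 = 48.3 years

48.3 years


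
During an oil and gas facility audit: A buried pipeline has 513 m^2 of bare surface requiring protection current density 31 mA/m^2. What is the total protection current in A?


I = area * current density, then convert mA → A (÷1000)
I = 513 * 31 / 1000 = 15.9 A

15.9 A


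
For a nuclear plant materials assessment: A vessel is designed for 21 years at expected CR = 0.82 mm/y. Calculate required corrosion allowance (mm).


Corrosion allowance = CR × design life
CA = 0.82 * 21 = 17.22 mm

17.22 mm


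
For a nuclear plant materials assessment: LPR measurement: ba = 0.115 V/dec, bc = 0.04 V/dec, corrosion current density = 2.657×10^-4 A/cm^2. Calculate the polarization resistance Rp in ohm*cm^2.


Apply the Stern-Geary equation: Rp = ba*bc / (2.303*icorr*(ba+bc))
ba*bc = 0.115*0.04 = 0.0046
ba+bc = 0.155; 2.303*icorr*(ba+bc) = 2.303*2.657×10^-4*0.155 = 9.48456×10^-5
Rp = 0.0046 / 9.48456×10^-5 = 48.5 ohm*cm^2

48.5 ohm*cm^2


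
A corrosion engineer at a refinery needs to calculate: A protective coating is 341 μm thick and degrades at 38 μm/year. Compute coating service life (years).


Service life = thickness / degradation rate
Life = 341 / 38 = 9.0 years

9.0 years


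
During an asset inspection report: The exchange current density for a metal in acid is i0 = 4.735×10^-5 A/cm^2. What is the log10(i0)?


i0 = 4.735×10^-5 A/cm^2
log10(i0) = -4.325

-4.325


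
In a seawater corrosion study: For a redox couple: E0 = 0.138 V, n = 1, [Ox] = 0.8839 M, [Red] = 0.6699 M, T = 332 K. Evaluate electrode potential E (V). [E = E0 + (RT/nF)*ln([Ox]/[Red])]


Apply the Nernst equation: E = E0 + (RT/nF)*ln([Ox]/[Red])
Step 1: RT/nF = 8.314*332/(1*96485) = 0.02860805 V
Step 2: [Ox]/[Red] = 0.8839/0.6699 = 1.319451
Step 3: ln(1.319451) = 0.277216
Step 4: correction = 0.02860805 * 0.277216 = 0.008 V
E = 0.138 + 0.008 = 0.146 V

0.146 V


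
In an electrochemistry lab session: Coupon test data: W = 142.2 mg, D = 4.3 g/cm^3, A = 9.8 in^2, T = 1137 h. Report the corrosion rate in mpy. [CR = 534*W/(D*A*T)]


Apply the mpy weight-loss relation: CR = 534 * W / (D * A * T)
Numerator: 534 * 142.2 = 75934.8
Denominator: 4.3 * 9.8 * 1137 = 47913.18
CR = 75934.8 / 47913.18 = 1.58484 mpy

1.58484 mpy


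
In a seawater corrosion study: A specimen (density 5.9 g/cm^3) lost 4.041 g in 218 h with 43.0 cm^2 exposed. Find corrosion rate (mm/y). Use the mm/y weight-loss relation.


Apply the mm/y weight-loss relation: CR = 87600 * W / (D * A * T)
Numerator: 87600 * 4.041 = 353991.6
Denominator: 5.9 * 43.0 * 218 = 55306.6
CR = 353991.6 / 55306.6 = 6.400531 mm/y

6.400531 mm/y


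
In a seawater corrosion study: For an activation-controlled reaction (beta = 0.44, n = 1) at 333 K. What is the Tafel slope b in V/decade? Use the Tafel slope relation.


Apply the Tafel slope relation: b = 2.303*R*T/(beta*n*F)
Numerator: 2.303 * 8.314 * 333 = 6376.0
Denominator: 0.44 * 1 * 96485 = 42453.4
b = 6376.0 / 42453.4 = 0.1502 V/decade

0.1502 V/decade


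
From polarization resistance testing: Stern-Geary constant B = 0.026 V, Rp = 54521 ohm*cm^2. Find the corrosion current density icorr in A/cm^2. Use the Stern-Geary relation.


Apply the Stern-Geary relation: icorr = B / Rp
icorr = 0.026 / 54521 = 4.769×10^-7 A/cm^2

4.769×10^-7 A/cm^2


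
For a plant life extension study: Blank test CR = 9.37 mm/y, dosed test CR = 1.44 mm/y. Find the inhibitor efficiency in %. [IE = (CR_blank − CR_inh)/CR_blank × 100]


Apply the inhibitor-efficiency definition: IE = (CR_blank − CR_inh)/CR_blank × 100
IE = (9.37 − 1.44) / 9.37 × 100
IE = 7.93 / 9.37 × 100 = 84.6 %

84.6 %


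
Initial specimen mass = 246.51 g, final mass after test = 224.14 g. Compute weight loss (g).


Weight loss = initial − final
WL = 246.51 − 224.14 = 22.37 g

22.37 g


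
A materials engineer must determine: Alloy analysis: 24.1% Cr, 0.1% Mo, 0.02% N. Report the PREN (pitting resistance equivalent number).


Apply the PREN formula: PREN = Cr + 3.3*Mo + 16*N
PREN = 24.1 + 3.3*0.1 + 16*0.02
PREN = 24.1 + 0.33 + 0.32 = 24.75

24.75


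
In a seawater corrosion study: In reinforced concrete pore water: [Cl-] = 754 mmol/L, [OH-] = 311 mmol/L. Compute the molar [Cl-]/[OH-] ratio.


Threshold parameter = [Cl-] / [OH-] (molar basis; both in mmol/L, so units cancel)
Ratio = 754 / 311 = 2.42

2.42


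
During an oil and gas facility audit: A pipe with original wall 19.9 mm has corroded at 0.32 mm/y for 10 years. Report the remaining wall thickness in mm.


Remaining wall = original − CR × time
t = 19.9 − 0.32*10 = 19.9 − 3.2 = 16.7 mm

16.7 mm


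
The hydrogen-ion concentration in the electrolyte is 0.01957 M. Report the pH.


pH = −log10[H+]
pH = −log10(0.01957) = 1.71

1.71


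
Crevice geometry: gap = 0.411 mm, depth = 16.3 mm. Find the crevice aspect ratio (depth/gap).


Aspect ratio = depth / gap
Ratio = 16.3 / 0.411 = 39.7

39.7


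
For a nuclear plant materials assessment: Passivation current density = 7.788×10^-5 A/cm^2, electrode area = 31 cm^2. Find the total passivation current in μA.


I = i_pass * A, then convert A → μA (×10^6)
I = 7.788×10^-5 * 31 * 10^6 = 2414.28 μA

2414.28 μA


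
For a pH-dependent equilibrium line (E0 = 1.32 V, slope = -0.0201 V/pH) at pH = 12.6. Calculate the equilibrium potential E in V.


Apply the Pourbaix line equation: E = E0 + slope*pH
E = 1.32 + (-0.0201)*12.6 = 1.32 + (-0.25326) = 1.06674 V
Rounded to 4 decimal places: E = 1.0667 V

1.0667 V


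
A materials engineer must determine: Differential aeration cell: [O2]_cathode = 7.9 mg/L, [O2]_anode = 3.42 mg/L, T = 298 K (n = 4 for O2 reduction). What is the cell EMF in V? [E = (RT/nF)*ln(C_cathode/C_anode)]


Apply the Nernst concentration-cell relation: E = (RT/nF)*ln(C_cathode/C_anode)
RT/nF = 8.314*298/(4*96485) = 0.00641958 V
ln(7.9/3.42) = 0.83722
E = 0.00641958 * 0.83722 = 0.00537 V

0.00537 V


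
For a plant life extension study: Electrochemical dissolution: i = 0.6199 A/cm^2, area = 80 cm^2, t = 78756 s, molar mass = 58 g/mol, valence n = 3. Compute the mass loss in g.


Apply Faraday's law: m = i*A*t*M / (n*F)
Total charge passed Q = i*A*t = 0.6199*80*78756 = 3905667.552 C
m = Q*M/(n*F) = 3905667.552*58/(3*96485) = 782.60427 g

782.60427 g


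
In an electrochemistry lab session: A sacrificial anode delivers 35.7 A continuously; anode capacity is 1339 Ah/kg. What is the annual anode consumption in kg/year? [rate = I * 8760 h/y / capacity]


Annual consumption = current * hours per year / capacity
Rate = 35.7 * 8760 / 1339 = 233.6 kg/year

233.6 kg/year


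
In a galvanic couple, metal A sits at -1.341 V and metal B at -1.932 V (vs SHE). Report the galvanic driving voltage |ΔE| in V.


Driving voltage is the absolute potential difference.
|ΔE| = |-1.341 − (-1.932)| = 0.591 V

0.591 V


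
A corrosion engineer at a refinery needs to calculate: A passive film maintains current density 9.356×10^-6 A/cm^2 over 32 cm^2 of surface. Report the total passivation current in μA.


I = i_pass * A, then convert A → μA (×10^6)
I = 9.356×10^-6 * 32 * 10^6 = 299.39 μA

299.39 μA


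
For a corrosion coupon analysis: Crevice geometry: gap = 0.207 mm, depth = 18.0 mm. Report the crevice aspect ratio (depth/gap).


Aspect ratio = depth / gap
Ratio = 18.0 / 0.207 = 87.0

87.0


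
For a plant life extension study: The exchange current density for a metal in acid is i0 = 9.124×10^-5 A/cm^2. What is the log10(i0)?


i0 = 9.124×10^-5 A/cm^2
log10(i0) = -4.04

-4.04


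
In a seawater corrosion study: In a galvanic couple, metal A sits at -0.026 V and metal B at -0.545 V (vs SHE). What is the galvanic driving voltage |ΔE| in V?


Driving voltage is the absolute potential difference.
|ΔE| = |-0.026 − (-0.545)| = 0.519 V

0.519 V


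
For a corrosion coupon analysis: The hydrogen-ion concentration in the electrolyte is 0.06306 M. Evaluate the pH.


pH = −log10[H+]
pH = −log10(0.06306) = 1.2

1.2


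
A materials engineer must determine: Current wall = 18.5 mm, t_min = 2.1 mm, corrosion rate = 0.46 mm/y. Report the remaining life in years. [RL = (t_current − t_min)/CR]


Apply the remaining-life relation: RL = (t_current − t_min) / CR
RL = (18.5 − 2.1) / 0.46 = 16.4 / 0.46 = 35.7 years

35.7 years


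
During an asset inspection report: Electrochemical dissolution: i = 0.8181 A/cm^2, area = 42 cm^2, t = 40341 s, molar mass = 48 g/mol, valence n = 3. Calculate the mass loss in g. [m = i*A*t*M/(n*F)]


Apply Faraday's law: m = i*A*t*M / (n*F)
Total charge passed Q = i*A*t = 0.8181*42*40341 = 1386124.8282 C
m = Q*M/(n*F) = 1386124.8282*48/(3*96485) = 229.86 g

229.86 g


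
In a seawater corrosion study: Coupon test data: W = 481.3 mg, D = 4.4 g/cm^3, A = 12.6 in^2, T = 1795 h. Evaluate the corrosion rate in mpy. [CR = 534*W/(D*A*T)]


Apply the mpy weight-loss relation: CR = 534 * W / (D * A * T)
Numerator: 534 * 481.3 = 257014.2
Denominator: 4.4 * 12.6 * 1795 = 99514.8
CR = 257014.2 / 99514.8 = 2.5827 mpy

2.5827 mpy


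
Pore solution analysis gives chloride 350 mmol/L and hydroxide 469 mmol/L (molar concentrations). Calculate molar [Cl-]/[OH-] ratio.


Threshold parameter = [Cl-] / [OH-] (molar basis; both in mmol/L, so units cancel)
Ratio = 350 / 469 = 0.75

0.75


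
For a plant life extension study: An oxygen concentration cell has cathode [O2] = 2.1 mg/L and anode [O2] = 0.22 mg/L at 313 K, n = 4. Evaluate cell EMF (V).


Apply the Nernst concentration-cell relation: E = (RT/nF)*ln(C_cathode/C_anode)
RT/nF = 8.314*313/(4*96485) = 0.00674271 V
ln(2.1/0.22) = 2.25607
E = 0.00674271 * 2.25607 = 0.01521 V

0.01521 V


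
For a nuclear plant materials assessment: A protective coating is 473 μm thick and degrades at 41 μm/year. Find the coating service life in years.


Service life = thickness / degradation rate
Life = 473 / 41 = 11.5 years

11.5 years


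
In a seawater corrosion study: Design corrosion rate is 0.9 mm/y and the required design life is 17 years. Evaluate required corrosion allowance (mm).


Corrosion allowance = CR × design life
CA = 0.9 * 17 = 15.3 mm

15.3 mm


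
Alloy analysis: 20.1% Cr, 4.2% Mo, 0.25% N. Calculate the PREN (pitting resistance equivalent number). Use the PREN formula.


Apply the PREN formula: PREN = Cr + 3.3*Mo + 16*N
PREN = 20.1 + 3.3*4.2 + 16*0.25
PREN = 20.1 + 13.86 + 4.0 = 37.96

37.96


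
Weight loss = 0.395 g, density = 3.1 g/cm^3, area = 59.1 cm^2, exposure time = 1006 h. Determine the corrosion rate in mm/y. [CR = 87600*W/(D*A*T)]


Apply the mm/y weight-loss relation: CR = 87600 * W / (D * A * T)
Numerator: 87600 * 0.395 = 34602.0
Denominator: 3.1 * 59.1 * 1006 = 184309.26
CR = 34602.0 / 184309.26 = 0.1877 mm/y

0.1877 mm/y


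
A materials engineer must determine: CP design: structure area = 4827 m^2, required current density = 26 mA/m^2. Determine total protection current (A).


I = area * current density, then convert mA → A (÷1000)
I = 4827 * 26 / 1000 = 125.5 A

125.5 A


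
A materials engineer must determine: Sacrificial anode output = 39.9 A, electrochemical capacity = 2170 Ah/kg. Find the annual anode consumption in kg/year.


Annual consumption = current * hours per year / capacity
Rate = 39.9 * 8760 / 2170 = 161.1 kg/year

161.1 kg/year


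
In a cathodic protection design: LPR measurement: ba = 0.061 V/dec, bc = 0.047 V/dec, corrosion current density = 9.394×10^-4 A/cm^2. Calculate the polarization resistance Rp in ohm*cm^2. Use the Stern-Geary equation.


Apply the Stern-Geary equation: Rp = ba*bc / (2.303*icorr*(ba+bc))
ba*bc = 0.061*0.047 = 0.002867
ba+bc = 0.108; 2.303*icorr*(ba+bc) = 2.303*9.394×10^-4*0.108 = 2.3365133×10^-4
Rp = 0.002867 / 2.3365133×10^-4 = 12.3 ohm*cm^2

12.3 ohm*cm^2


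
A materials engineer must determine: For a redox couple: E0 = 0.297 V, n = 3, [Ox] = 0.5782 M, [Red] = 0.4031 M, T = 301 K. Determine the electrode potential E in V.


Apply the Nernst equation: E = E0 + (RT/nF)*ln([Ox]/[Red])
Step 1: RT/nF = 8.314*301/(3*96485) = 0.00864561 V
Step 2: [Ox]/[Red] = 0.5782/0.4031 = 1.434384
Step 3: ln(1.434384) = 0.360735
Step 4: correction = 0.00864561 * 0.360735 = 0.003 V
E = 0.297 + 0.003 = 0.3 V

0.3 V


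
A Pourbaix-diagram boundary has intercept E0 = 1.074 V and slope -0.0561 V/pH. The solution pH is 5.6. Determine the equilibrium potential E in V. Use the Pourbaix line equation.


Apply the Pourbaix line equation: E = E0 + slope*pH
E = 1.074 + (-0.0561)*5.6 = 1.074 + (-0.31416) = 0.75984 V
Rounded to 4 decimal places: E = 0.7598 V

0.7598 V


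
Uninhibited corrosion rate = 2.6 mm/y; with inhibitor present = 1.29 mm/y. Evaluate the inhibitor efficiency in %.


Apply the inhibitor-efficiency definition: IE = (CR_blank − CR_inh)/CR_blank × 100
IE = (2.6 − 1.29) / 2.6 × 100
IE = 1.31 / 2.6 × 100 = 50.4 %

50.4 %


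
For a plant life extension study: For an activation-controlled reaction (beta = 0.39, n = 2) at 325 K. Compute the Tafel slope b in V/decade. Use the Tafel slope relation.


Apply the Tafel slope relation: b = 2.303*R*T/(beta*n*F)
Numerator: 2.303 * 8.314 * 325 = 6222.82
Denominator: 0.39 * 2 * 96485 = 75258.3
b = 6222.82 / 75258.3 = 0.083 V/decade

0.083 V/decade


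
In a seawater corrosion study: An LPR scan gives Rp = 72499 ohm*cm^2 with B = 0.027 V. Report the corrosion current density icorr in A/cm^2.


Apply the Stern-Geary relation: icorr = B / Rp
icorr = 0.027 / 72499 = 3.724×10^-7 A/cm^2

3.724×10^-7 A/cm^2


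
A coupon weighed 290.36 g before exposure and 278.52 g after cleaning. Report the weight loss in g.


Weight loss = initial − final
WL = 290.36 − 278.52 = 11.84 g

11.84 g


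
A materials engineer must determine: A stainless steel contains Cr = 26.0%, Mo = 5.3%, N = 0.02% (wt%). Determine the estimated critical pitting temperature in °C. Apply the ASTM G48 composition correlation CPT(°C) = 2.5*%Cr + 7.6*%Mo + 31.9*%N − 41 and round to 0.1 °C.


Apply the ASTM G48 empirical CPT estimate: CPT(°C) = 2.5*%Cr + 7.6*%Mo + 31.9*%N − 41
2.5*26.0 = 65; 7.6*5.3 = 40.28; 31.9*0.02 = 0.638
CPT = 65 + 40.28 + 0.638 − 41 = 64.918 °C
Rounded to 0.1 °C: CPT ≈ 64.9 °C

64.9 °C


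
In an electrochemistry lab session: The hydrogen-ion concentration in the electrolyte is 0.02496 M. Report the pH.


pH = −log10[H+]
pH = −log10(0.02496) = 1.6

1.6


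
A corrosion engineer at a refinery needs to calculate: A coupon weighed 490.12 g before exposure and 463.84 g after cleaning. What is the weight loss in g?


Weight loss = initial − final
WL = 490.12 − 463.84 = 26.28 g

26.28 g


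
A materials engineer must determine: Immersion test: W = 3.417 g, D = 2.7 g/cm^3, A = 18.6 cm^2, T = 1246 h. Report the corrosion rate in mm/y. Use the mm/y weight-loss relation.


Apply the mm/y weight-loss relation: CR = 87600 * W / (D * A * T)
Numerator: 87600 * 3.417 = 299329.2
Denominator: 2.7 * 18.6 * 1246 = 62574.12
CR = 299329.2 / 62574.12 = 4.7836 mm/y

4.7836 mm/y


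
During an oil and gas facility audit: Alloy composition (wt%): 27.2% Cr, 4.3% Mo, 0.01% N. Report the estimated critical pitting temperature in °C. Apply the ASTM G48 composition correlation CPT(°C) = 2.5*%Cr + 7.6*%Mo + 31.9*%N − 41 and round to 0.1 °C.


Apply the ASTM G48 empirical CPT estimate: CPT(°C) = 2.5*%Cr + 7.6*%Mo + 31.9*%N − 41
2.5*27.2 = 68; 7.6*4.3 = 32.68; 31.9*0.01 = 0.319
CPT = 68 + 32.68 + 0.319 − 41 = 59.999 °C
Rounded to 0.1 °C: CPT ≈ 60.0 °C

60.0 °C


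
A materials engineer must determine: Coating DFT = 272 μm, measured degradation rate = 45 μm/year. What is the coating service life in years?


Service life = thickness / degradation rate
Life = 272 / 45 = 6.0 years

6.0 years


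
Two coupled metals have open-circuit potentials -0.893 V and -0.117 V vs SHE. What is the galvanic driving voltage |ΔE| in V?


Driving voltage is the absolute potential difference.
|ΔE| = |-0.893 − (-0.117)| = 0.776 V

0.776 V


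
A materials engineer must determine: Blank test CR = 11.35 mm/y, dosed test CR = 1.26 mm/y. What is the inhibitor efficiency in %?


Apply the inhibitor-efficiency definition: IE = (CR_blank − CR_inh)/CR_blank × 100
IE = (11.35 − 1.26) / 11.35 × 100
IE = 10.09 / 11.35 × 100 = 88.9 %

88.9 %


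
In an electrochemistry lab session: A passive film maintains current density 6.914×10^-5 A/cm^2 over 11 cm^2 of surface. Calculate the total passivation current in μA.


I = i_pass * A, then convert A → μA (×10^6)
I = 6.914×10^-5 * 11 * 10^6 = 760.54 μA

760.54 μA


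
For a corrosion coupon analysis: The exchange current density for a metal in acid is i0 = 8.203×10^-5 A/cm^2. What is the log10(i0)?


i0 = 8.203×10^-5 A/cm^2
log10(i0) = -4.086

-4.086


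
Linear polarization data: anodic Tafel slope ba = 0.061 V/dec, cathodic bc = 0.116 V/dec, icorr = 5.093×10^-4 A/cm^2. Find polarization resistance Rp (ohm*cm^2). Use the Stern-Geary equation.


Apply the Stern-Geary equation: Rp = ba*bc / (2.303*icorr*(ba+bc))
ba*bc = 0.061*0.116 = 0.007076
ba+bc = 0.177; 2.303*icorr*(ba+bc) = 2.303*5.093×10^-4*0.177 = 2.0760647×10^-4
Rp = 0.007076 / 2.0760647×10^-4 = 34.1 ohm*cm^2

34.1 ohm*cm^2


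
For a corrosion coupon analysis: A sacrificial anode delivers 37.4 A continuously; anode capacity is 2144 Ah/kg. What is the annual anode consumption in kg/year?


Annual consumption = current * hours per year / capacity
Rate = 37.4 * 8760 / 2144 = 152.8 kg/year

152.8 kg/year


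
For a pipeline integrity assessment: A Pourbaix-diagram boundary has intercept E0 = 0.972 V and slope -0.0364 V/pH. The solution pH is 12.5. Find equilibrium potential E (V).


Apply the Pourbaix line equation: E = E0 + slope*pH
E = 0.972 + (-0.0364)*12.5 = 0.972 + (-0.455) = 0.517 V
Rounded to 4 decimal places: E = 0.5170 V

0.5170 V


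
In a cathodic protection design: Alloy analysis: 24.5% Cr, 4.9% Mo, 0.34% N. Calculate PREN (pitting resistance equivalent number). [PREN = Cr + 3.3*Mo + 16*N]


Apply the PREN formula: PREN = Cr + 3.3*Mo + 16*N
PREN = 24.5 + 3.3*4.9 + 16*0.34
PREN = 24.5 + 16.17 + 5.44 = 46.11

46.11


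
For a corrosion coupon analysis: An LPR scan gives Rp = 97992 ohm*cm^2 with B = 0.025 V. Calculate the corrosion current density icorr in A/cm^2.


Apply the Stern-Geary relation: icorr = B / Rp
icorr = 0.025 / 97992 = 2.551×10^-7 A/cm^2

2.551×10^-7 A/cm^2


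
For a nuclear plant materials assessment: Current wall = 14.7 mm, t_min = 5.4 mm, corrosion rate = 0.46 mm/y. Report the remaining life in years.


Apply the remaining-life relation: RL = (t_current − t_min) / CR
RL = (14.7 − 5.4) / 0.46 = 9.3 / 0.46 = 20.2 years

20.2 years


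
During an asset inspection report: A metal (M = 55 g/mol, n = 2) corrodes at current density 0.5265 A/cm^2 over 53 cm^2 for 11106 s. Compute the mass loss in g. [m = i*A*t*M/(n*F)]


Apply Faraday's law: m = i*A*t*M / (n*F)
Total charge passed Q = i*A*t = 0.5265*53*11106 = 309907.377 C
m = Q*M/(n*F) = 309907.377*55/(2*96485) = 88.3293 g

88.3293 g


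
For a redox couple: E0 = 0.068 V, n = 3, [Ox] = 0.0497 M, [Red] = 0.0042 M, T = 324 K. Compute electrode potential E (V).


Apply the Nernst equation: E = E0 + (RT/nF)*ln([Ox]/[Red])
Step 1: RT/nF = 8.314*324/(3*96485) = 0.00930623 V
Step 2: [Ox]/[Red] = 0.0497/0.0042 = 11.833333
Step 3: ln(11.833333) = 2.47092
Step 4: correction = 0.00930623 * 2.47092 = 0.023 V
E = 0.068 + 0.023 = 0.091 V

0.091 V
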